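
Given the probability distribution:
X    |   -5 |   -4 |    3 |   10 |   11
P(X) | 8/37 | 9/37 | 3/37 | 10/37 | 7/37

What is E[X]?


E[X] = Σ x·P(X=x)
= (-5)×(8/37) + (-4)×(9/37) + (3)×(3/37) + (10)×(10/37) + (11)×(7/37)
= 110/37

E[X] = 110/37


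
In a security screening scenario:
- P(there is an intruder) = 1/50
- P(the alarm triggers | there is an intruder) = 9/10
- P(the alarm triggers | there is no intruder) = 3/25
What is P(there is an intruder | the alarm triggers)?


Using Bayes' theorem:
P(A|B) = P(B|A)·P(A) / P(B)

P(the alarm triggers) = 9/10 × 1/50 + 3/25 × 49/50
= 9/500 + 147/1250 = 339/2500

P(there is an intruder|the alarm triggers) = (9/500) / (339/2500) = 15/113

P(there is an intruder|the alarm triggers) = 15/113 ≈ 13.27%


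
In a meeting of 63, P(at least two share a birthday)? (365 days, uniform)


P(all different) = Π(365-i)/365 for i=0..62
= 0.003396
P(match) = 1 - 0.003396 = 0.996604

P ≈ 0.9966 ≈ 99.66%


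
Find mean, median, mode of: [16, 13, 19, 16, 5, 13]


Sorted: [5, 13, 13, 16, 16, 19]
Mean = 82/6 = 41/3
Median = 29/2
Freq: {16: 2, 13: 2, 19: 1, 5: 1}
Mode: [13, 16]

Mean=41/3, Median=29/2, Mode=[13, 16]


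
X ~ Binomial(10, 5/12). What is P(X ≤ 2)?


P(X ≤ 2) = Σ P(X=i) for i=0..2
P(X=0) = 282475249/61917364224
P(X=1) = 1008840175/30958682112
P(X=2) = 720600125/6879707136
Sum = 732129727/5159780352

P(X ≤ 2) = 732129727/5159780352 ≈ 14.19%


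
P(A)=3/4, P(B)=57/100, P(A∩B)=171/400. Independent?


P(A)×P(B) = 171/400
P(A∩B) = 171/400
Equal ✓ → Independent

Yes, independent


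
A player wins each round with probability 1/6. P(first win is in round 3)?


Geometric: P(X=3) = (1-p)^(k-1)×p = (5/6)^2×1/6 = 25/216

P(X=3) = 25/216 ≈ 11.57%


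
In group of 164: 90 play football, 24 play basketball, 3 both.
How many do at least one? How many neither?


|A∪B| = 90+24-3 = 111
Neither = 164-111 = 53

At least one: 111; Neither: 53


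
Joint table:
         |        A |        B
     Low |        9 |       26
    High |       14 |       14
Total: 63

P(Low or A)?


P(Low∨A) = P(Low) + P(A) - P(Low∧A)
= (35 + 23 - 9)/63 = 49/63 = 7/9

P = 7/9 ≈ 77.78%


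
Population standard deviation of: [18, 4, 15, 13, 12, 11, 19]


Mean = 92/7
  (18-92/7)²=1156/49
  (4-92/7)²=4096/49
  (15-92/7)²=169/49
  (13-92/7)²=1/49
  (12-92/7)²=64/49
  (11-92/7)²=225/49
  (19-92/7)²=1681/49
Σ(x-μ)² = 1056/7
σ² = (1056/7)/7 = 1056/49

σ = √(1056/49) ≈ 4.6423


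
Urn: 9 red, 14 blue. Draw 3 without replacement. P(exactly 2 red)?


Hypergeometric: C(9,2)×C(14,1)/C(23,3)
= 36×14/1771 = 72/253

P(X=2) = 72/253 ≈ 28.46%


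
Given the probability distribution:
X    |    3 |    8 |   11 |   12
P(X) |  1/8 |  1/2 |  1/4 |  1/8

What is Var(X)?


E[X] = 69/8
E[X²] = 651/8
Var(X) = E[X²] - (E[X])² = 651/8 - 4761/64 = 447/64

Var(X) = 447/64 ≈ 6.9844


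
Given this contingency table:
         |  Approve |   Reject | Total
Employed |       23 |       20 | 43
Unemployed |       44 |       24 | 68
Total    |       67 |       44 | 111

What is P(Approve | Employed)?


P(Approve | Employed) = 23/(23+20) = 23/43

P(Approve|Employed) = 23/43 ≈ 53.49%


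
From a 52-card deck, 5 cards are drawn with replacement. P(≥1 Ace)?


P(not a Ace) = 48/52 = 12/13
P(none in 5 draws) = (12/13)^5 = 248832/371293
P(≥1 Ace) = 1 - 248832/371293 = 122461/371293

P = 122461/371293 ≈ 32.98%


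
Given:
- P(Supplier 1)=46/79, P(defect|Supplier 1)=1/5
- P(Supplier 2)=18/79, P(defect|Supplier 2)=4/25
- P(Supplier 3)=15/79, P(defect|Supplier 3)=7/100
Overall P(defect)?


P(B) = Σ P(B|Aᵢ)×P(Aᵢ)
  1/5×46/79 = 46/395
  4/25×18/79 = 72/1975
  7/100×15/79 = 21/1580
Sum = 1313/7900

P(defect) = 1313/7900 ≈ 16.62%


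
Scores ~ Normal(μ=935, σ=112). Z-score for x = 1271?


z = (x - μ)/σ = (1271 - 935)/112 = 3.0

z = 3.0


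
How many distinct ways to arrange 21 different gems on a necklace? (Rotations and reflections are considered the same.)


Free circular arrangements: rotations and reflections both identified.
(n-1)!/2 = 20!/2 = 2432902008176640000/2 = 1216451004088320000

1216451004088320000


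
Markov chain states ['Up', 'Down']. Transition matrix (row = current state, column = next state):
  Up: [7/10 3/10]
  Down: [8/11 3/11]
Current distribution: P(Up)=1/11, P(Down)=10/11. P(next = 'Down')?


P(next=Down) = Σᵢ P(now=i)×P(i→Down)
= 1/11×3/10 + 10/11×3/11
= 3/110 + 30/121 = 333/1210

P = 333/1210 ≈ 0.2752


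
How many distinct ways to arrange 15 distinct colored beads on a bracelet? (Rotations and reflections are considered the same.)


Free circular arrangements: rotations and reflections both identified.
(n-1)!/2 = 14!/2 = 87178291200/2 = 43589145600

43589145600


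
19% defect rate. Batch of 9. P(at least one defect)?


P(all good) = (81/100)^9 = 150094635296999121/1000000000000000000
P(≥1 defect) = 849905364703000879/1000000000000000000

P = 849905364703000879/1000000000000000000 ≈ 84.99%


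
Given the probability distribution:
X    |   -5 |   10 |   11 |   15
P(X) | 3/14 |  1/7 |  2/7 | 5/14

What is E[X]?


E[X] = Σ x·P(X=x)
= (-5)×(3/14) + (10)×(1/7) + (11)×(2/7) + (15)×(5/14)
= 62/7

E[X] = 62/7


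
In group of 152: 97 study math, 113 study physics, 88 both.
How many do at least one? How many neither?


|A∪B| = 97+113-88 = 122
Neither = 152-122 = 30

At least one: 122; Neither: 30


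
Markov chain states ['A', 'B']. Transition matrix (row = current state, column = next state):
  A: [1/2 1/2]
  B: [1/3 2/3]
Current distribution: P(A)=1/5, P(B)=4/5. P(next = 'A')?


P(next=A) = Σᵢ P(now=i)×P(i→A)
= 1/5×1/2 + 4/5×1/3
= 1/10 + 4/15 = 11/30

P = 11/30 ≈ 0.3667


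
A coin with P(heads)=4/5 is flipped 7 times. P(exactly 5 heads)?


Binomial: P(X=5) = C(7,5)×p^5×(1-p)^2
= 21 × 1024/3125 × 1/25 = 21504/78125

P(X=5) = 21504/78125 ≈ 27.53%


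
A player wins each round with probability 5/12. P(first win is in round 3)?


Geometric: P(X=3) = (1-p)^(k-1)×p = (7/12)^2×5/12 = 245/1728

P(X=3) = 245/1728 ≈ 14.18%


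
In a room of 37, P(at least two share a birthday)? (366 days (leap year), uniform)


P(all different) = Π(366-i)/366 for i=0..36
= 0.152077
P(match) = 1 - 0.152077 = 0.847923

P ≈ 0.8479 ≈ 84.79%


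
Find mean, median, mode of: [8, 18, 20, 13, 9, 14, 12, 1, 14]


Sorted: [1, 8, 9, 12, 13, 14, 14, 18, 20]
Mean = 109/9
Median = 13
Freq: {8: 1, 18: 1, 20: 1, 13: 1, 9: 1, 14: 2, 12: 1, 1: 1}
Mode: [14]

Mean=109/9, Median=13, Mode=14


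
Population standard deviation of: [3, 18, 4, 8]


Mean = 33/4
  (3-33/4)²=441/16
  (18-33/4)²=1521/16
  (4-33/4)²=289/16
  (8-33/4)²=1/16
Σ(x-μ)² = 563/4
σ² = (563/4)/4 = 563/16

σ = √(563/16) ≈ 5.9319


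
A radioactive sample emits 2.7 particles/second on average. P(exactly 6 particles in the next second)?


Poisson(λ=2.7): P(X=6) = e^(-λ)×λ^k/k!
= e^(-2.7) × 2.7^6 / 6!
≈ 0.06720551274 × 387.420489 / 720 ≈ 0.036162

P(X=6) ≈ 0.036162 ≈ 3.62%


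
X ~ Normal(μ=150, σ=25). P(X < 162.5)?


z = (162.5-150)/25 = 0.5
P(Z < 0.5) = 0.6915

P(X < 162.5) ≈ 0.6915


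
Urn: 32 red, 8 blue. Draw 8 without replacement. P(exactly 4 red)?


Hypergeometric: C(32,4)×C(8,4)/C(40,8)
= 35960×70/76904685 = 503440/15380937

P(X=4) = 503440/15380937 ≈ 3.27%


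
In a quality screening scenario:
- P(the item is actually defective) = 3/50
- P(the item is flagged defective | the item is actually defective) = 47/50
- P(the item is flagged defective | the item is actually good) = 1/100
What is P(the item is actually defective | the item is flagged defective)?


Using Bayes' theorem:
P(A|B) = P(B|A)·P(A) / P(B)

P(the item is flagged defective) = 47/50 × 3/50 + 1/100 × 47/50
= 141/2500 + 47/5000 = 329/5000

P(the item is actually defective|the item is flagged defective) = (141/2500) / (329/5000) = 6/7

P(the item is actually defective|the item is flagged defective) = 6/7 ≈ 85.71%


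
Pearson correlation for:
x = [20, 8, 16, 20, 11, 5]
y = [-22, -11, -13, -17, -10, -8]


n=6, Σx=80, Σy=-81, Σxy=-1226, Σx²=1266, Σy²=1227
r = (6×(-1226) - 80×(-81))/√((6×1266 - 80²)(6×1227 - (-81)²))
= -876/√(1196×801) = -876/√957996 ≈ -876/978.7727 ≈ -0.8950

r ≈ -0.8950


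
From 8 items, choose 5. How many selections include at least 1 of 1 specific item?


Complement: C(8,5) - C(7,5) = 56 - 21 = 35

35


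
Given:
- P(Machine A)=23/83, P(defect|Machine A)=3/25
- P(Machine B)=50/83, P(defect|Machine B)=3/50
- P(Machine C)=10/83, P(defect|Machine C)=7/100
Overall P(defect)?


P(B) = Σ P(B|Aᵢ)×P(Aᵢ)
  3/25×23/83 = 69/2075
  3/50×50/83 = 3/83
  7/100×10/83 = 7/830
Sum = 323/4150

P(defect) = 323/4150 ≈ 7.78%


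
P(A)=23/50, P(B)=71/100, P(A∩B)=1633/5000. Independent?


P(A)×P(B) = 1633/5000
P(A∩B) = 1633/5000
Equal ✓ → Independent

Yes, independent


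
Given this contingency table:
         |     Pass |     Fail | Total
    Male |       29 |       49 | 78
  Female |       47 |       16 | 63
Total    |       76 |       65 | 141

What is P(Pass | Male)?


P(Pass | Male) = 29/(29+49) = 29/78

P(Pass|Male) = 29/78 ≈ 37.18%


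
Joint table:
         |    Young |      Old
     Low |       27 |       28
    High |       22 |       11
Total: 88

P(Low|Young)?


P(Low|Young) = 27/(27+22) = 27/49

P = 27/49 ≈ 55.10%


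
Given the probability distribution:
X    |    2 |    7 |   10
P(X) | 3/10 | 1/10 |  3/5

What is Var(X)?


E[X] = 73/10
E[X²] = 661/10
Var(X) = E[X²] - (E[X])² = 661/10 - 5329/100 = 1281/100

Var(X) = 1281/100 ≈ 12.8100


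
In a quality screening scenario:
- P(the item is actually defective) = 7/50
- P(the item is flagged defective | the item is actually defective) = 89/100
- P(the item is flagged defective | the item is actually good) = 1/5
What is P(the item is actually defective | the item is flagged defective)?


Using Bayes' theorem:
P(A|B) = P(B|A)·P(A) / P(B)

P(the item is flagged defective) = 89/100 × 7/50 + 1/5 × 43/50
= 623/5000 + 43/250 = 1483/5000

P(the item is actually defective|the item is flagged defective) = (623/5000) / (1483/5000) = 623/1483

P(the item is actually defective|the item is flagged defective) = 623/1483 ≈ 42.01%


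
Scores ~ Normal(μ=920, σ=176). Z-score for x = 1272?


z = (x - μ)/σ = (1272 - 920)/176 = 2.0

z = 2.0


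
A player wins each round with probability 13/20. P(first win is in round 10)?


Geometric: P(X=10) = (1-p)^(k-1)×p = (7/20)^9×13/20 = 524596891/10240000000000

P(X=10) = 524596891/10240000000000 ≈ 0.01%


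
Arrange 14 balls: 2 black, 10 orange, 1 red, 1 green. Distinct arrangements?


14!/(2!×10!×1!×1!) = 12012

12012


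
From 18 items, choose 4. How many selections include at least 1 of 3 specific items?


Complement: C(18,4) - C(15,4) = 3060 - 1365 = 1695

1695


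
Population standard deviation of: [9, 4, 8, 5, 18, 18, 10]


Mean = 72/7
  (9-72/7)²=81/49
  (4-72/7)²=1936/49
  (8-72/7)²=256/49
  (5-72/7)²=1369/49
  (18-72/7)²=2916/49
  (18-72/7)²=2916/49
  (10-72/7)²=4/49
Σ(x-μ)² = 1354/7
σ² = (1354/7)/7 = 1354/49

σ = √(1354/49) ≈ 5.2567


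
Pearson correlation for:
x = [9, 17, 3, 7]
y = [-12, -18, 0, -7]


n=4, Σx=36, Σy=-37, Σxy=-463, Σx²=428, Σy²=517
r = (4×(-463) - 36×(-37))/√((4×428 - 36²)(4×517 - (-37)²))
= -520/√(416×699) = -520/√290784 ≈ -520/539.2439 ≈ -0.9643

r ≈ -0.9643


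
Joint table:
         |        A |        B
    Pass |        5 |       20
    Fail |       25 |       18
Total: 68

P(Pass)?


P(Pass) = (5+20)/68 = 25/68

P(Pass) = 25/68 ≈ 36.76%


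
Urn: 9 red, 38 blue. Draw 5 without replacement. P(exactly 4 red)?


Hypergeometric: C(9,4)×C(38,1)/C(47,5)
= 126×38/1533939 = 1596/511313

P(X=4) = 1596/511313 ≈ 0.31%


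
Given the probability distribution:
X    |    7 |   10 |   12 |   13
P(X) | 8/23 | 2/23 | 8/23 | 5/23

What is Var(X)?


E[X] = 237/23
E[X²] = 2589/23
Var(X) = E[X²] - (E[X])² = 2589/23 - 56169/529 = 3378/529

Var(X) = 3378/529 ≈ 6.3856


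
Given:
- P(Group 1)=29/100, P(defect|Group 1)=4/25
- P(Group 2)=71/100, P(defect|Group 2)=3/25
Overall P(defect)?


P(B) = Σ P(B|Aᵢ)×P(Aᵢ)
  4/25×29/100 = 29/625
  3/25×71/100 = 213/2500
Sum = 329/2500

P(defect) = 329/2500 ≈ 13.16%


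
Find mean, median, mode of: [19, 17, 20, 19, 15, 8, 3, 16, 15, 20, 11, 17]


Sorted: [3, 8, 11, 15, 15, 16, 17, 17, 19, 19, 20, 20]
Mean = 180/12 = 15
Median = 33/2
Freq: {19: 2, 17: 2, 20: 2, 15: 2, 8: 1, 3: 1, 16: 1, 11: 1}
Mode: [15, 17, 19, 20]

Mean=15, Median=33/2, Mode=[15, 17, 19, 20]


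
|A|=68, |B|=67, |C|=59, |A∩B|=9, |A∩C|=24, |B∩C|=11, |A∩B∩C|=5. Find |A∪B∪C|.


|A∪B∪C| = 68+67+59-9-24-11+5 = 155

|A∪B∪C| = 155


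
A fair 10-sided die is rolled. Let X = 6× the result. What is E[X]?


E[die] = (1+10)/2 = 11/2
E[X] = 6 × 11/2 = 33

E[X] = 33


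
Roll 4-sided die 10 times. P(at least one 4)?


P(no 4)^10 = (3/4)^10 = 59049/1048576
P(≥1) = 1 - 59049/1048576 = 989527/1048576

P = 989527/1048576 ≈ 94.37%


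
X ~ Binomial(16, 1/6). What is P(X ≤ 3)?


P(X ≤ 3) = Σ P(X=i) for i=0..3
P(X=0) = 152587890625/2821109907456
P(X=1) = 30517578125/176319369216
P(X=2) = 30517578125/117546246144
P(X=3) = 42724609375/176319369216
Sum = 2056884765625/2821109907456

P(X ≤ 3) = 2056884765625/2821109907456 ≈ 72.91%


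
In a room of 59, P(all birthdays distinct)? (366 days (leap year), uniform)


P(all different) = Π(366-i)/366 for i=0..58
= (366/366)×(365/366)×...×(308/366)
= 0.007112

P ≈ 0.0071 ≈ 0.71%


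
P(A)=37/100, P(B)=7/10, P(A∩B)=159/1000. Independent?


P(A)×P(B) = 259/1000
P(A∩B) = 159/1000
Not equal → NOT independent

No, not independent


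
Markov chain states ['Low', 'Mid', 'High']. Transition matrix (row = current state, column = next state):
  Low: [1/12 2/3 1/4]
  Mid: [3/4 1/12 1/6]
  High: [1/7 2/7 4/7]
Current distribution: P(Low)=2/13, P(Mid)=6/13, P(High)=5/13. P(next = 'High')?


P(next=High) = Σᵢ P(now=i)×P(i→High)
= 2/13×1/4 + 6/13×1/6 + 5/13×4/7
= 1/26 + 1/13 + 20/91 = 61/182

P = 61/182 ≈ 0.3352


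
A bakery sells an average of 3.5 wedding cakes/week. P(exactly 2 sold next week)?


Poisson(λ=3.5): P(X=2) = e^(-λ)×λ^k/k!
= e^(-3.5) × 3.5^2 / 2!
≈ 0.03019738342 × 12.25 / 2 ≈ 0.184959

P(X=2) ≈ 0.184959 ≈ 18.50%


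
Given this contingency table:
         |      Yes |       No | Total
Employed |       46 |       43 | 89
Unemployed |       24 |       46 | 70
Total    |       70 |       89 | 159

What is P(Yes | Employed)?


P(Yes | Employed) = 46/(46+43) = 46/89

P(Yes|Employed) = 46/89 ≈ 51.69%


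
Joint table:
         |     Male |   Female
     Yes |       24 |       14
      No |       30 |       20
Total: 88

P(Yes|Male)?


P(Yes|Male) = 24/(24+30) = 24/54 = 4/9

P = 4/9 ≈ 44.44%


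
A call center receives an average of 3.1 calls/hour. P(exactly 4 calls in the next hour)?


Poisson(λ=3.1): P(X=4) = e^(-λ)×λ^k/k!
= e^(-3.1) × 3.1^4 / 4!
≈ 0.04504920239 × 92.3521 / 24 ≈ 0.173350

P(X=4) ≈ 0.173350 ≈ 17.33%


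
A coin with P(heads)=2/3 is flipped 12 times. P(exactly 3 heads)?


Binomial: P(X=3) = C(12,3)×p^3×(1-p)^9
= 220 × 8/27 × 1/19683 = 1760/531441

P(X=3) = 1760/531441 ≈ 0.33%


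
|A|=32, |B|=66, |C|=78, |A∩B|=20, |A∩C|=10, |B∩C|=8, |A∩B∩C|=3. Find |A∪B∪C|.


|A∪B∪C| = 32+66+78-20-10-8+3 = 141

|A∪B∪C| = 141


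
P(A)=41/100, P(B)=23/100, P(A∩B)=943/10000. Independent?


P(A)×P(B) = 943/10000
P(A∩B) = 943/10000
Equal ✓ → Independent

Yes, independent


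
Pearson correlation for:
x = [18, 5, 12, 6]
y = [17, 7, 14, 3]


n=4, Σx=41, Σy=41, Σxy=527, Σx²=529, Σy²=543
r = (4×527 - 41×41)/√((4×529 - 41²)(4×543 - 41²))
= 427/√(435×491) = 427/√213585 ≈ 427/462.1526 ≈ 0.9239

r ≈ 0.9239


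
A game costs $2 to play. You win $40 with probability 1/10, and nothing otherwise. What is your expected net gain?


E[gain] = (40-2)×1/10 + (-2)×9/10
= 19/5 - 9/5 = 2

Expected net gain = $2 ≈ $2.00


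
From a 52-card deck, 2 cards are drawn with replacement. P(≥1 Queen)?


P(not a Queen) = 48/52 = 12/13
P(none in 2 draws) = (12/13)^2 = 144/169
P(≥1 Queen) = 1 - 144/169 = 25/169

P = 25/169 ≈ 14.79%


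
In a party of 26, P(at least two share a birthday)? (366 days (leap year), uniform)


P(all different) = Π(366-i)/366 for i=0..25
= 0.402786
P(match) = 1 - 0.402786 = 0.597214

P ≈ 0.5972 ≈ 59.72%


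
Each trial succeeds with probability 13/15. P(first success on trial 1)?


Geometric: P(X=1) = (1-p)^(k-1)×p = (2/15)^0×13/15 = 13/15

P(X=1) = 13/15 ≈ 86.67%


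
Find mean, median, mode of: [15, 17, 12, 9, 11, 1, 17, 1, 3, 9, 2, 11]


Sorted: [1, 1, 2, 3, 9, 9, 11, 11, 12, 15, 17, 17]
Mean = 108/12 = 9
Median = 10
Freq: {15: 1, 17: 2, 12: 1, 9: 2, 11: 2, 1: 2, 3: 1, 2: 1}
Mode: [1, 9, 11, 17]

Mean=9, Median=10, Mode=[1, 9, 11, 17]


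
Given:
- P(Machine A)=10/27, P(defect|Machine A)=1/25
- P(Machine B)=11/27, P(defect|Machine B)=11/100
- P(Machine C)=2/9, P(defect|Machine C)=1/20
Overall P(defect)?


P(B) = Σ P(B|Aᵢ)×P(Aᵢ)
  1/25×10/27 = 2/135
  11/100×11/27 = 121/2700
  1/20×2/9 = 1/90
Sum = 191/2700

P(defect) = 191/2700 ≈ 7.07%


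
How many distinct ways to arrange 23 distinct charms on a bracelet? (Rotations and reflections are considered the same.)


Free circular arrangements: rotations and reflections both identified.
(n-1)!/2 = 22!/2 = 1124000727777607680000/2 = 562000363888803840000

562000363888803840000


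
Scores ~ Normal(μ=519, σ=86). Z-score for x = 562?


z = (x - μ)/σ = (562 - 519)/86 = 0.5

z = 0.5


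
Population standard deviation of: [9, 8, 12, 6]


Mean = 35/4
  (9-35/4)²=1/16
  (8-35/4)²=9/16
  (12-35/4)²=169/16
  (6-35/4)²=121/16
Σ(x-μ)² = 75/4
σ² = (75/4)/4 = 75/16

σ = √(75/16) ≈ 2.1651


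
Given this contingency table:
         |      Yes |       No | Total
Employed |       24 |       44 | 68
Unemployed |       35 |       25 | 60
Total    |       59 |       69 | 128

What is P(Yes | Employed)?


P(Yes | Employed) = 24/(24+44) = 24/68 = 6/17

P(Yes|Employed) = 6/17 ≈ 35.29%


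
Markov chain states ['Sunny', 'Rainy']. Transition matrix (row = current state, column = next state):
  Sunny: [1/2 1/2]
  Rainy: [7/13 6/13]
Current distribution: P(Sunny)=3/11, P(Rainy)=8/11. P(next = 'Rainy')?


P(next=Rainy) = Σᵢ P(now=i)×P(i→Rainy)
= 3/11×1/2 + 8/11×6/13
= 3/22 + 48/143 = 135/286

P = 135/286 ≈ 0.4720


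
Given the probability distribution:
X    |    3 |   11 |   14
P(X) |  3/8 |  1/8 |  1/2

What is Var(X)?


E[X] = 19/2
E[X²] = 233/2
Var(X) = E[X²] - (E[X])² = 233/2 - 361/4 = 105/4

Var(X) = 105/4 ≈ 26.2500


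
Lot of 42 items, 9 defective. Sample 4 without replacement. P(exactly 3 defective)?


Hypergeometric: C(9,3)×C(33,1)/C(42,4)
= 84×33/111930 = 66/2665

P(X=3) = 66/2665 ≈ 2.48%


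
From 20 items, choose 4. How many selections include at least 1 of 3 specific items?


Complement: C(20,4) - C(17,4) = 4845 - 2380 = 2465

2465


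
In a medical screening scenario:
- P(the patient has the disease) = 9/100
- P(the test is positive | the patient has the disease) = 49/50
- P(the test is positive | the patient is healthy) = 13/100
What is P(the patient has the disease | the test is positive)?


Using Bayes' theorem:
P(A|B) = P(B|A)·P(A) / P(B)

P(the test is positive) = 49/50 × 9/100 + 13/100 × 91/100
= 441/5000 + 1183/10000 = 413/2000

P(the patient has the disease|the test is positive) = (441/5000) / (413/2000) = 126/295

P(the patient has the disease|the test is positive) = 126/295 ≈ 42.71%


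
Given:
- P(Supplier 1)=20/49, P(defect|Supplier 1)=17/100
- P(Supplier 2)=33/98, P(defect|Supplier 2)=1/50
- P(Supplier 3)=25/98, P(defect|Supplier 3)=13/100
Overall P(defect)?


P(B) = Σ P(B|Aᵢ)×P(Aᵢ)
  17/100×20/49 = 17/245
  1/50×33/98 = 33/4900
  13/100×25/98 = 13/392
Sum = 153/1400

P(defect) = 153/1400 ≈ 10.93%


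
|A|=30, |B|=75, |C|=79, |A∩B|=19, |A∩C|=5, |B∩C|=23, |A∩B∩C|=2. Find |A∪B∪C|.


|A∪B∪C| = 30+75+79-19-5-23+2 = 139

|A∪B∪C| = 139


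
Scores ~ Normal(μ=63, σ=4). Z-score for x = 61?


z = (x - μ)/σ = (61 - 63)/4 = -0.5

z = -0.5


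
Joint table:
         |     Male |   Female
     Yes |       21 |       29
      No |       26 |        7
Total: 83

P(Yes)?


P(Yes) = (21+29)/83 = 50/83

P(Yes) = 50/83 ≈ 60.24%


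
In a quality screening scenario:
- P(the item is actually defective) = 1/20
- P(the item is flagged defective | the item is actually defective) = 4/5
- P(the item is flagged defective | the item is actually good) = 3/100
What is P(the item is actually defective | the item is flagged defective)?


Using Bayes' theorem:
P(A|B) = P(B|A)·P(A) / P(B)

P(the item is flagged defective) = 4/5 × 1/20 + 3/100 × 19/20
= 1/25 + 57/2000 = 137/2000

P(the item is actually defective|the item is flagged defective) = (1/25) / (137/2000) = 80/137

P(the item is actually defective|the item is flagged defective) = 80/137 ≈ 58.39%


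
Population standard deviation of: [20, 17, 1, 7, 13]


Mean = 58/5
  (20-58/5)²=1764/25
  (17-58/5)²=729/25
  (1-58/5)²=2809/25
  (7-58/5)²=529/25
  (13-58/5)²=49/25
Σ(x-μ)² = 1176/5
σ² = (1176/5)/5 = 1176/25

σ = √(1176/25) ≈ 6.8586


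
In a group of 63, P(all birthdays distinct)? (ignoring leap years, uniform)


P(all different) = Π(365-i)/365 for i=0..62
= (365/365)×(364/365)×...×(303/365)
= 0.003396

P ≈ 0.0034 ≈ 0.34%


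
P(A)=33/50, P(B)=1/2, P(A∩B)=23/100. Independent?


P(A)×P(B) = 33/100
P(A∩B) = 23/100
Not equal → NOT independent

No, not independent


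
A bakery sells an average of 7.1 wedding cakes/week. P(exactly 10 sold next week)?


Poisson(λ=7.1): P(X=10) = e^(-λ)×λ^k/k!
= e^(-7.1) × 7.1^10 / 10!
≈ 0.0008251049233 × 325524355.101 / 3628800 ≈ 0.074017

P(X=10) ≈ 0.074017 ≈ 7.40%


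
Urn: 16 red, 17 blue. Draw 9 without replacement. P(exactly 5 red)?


Hypergeometric: C(16,5)×C(17,4)/C(33,9)
= 4368×2380/38567100 = 13328/49445

P(X=5) = 13328/49445 ≈ 26.96%


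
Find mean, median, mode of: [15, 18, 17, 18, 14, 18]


Sorted: [14, 15, 17, 18, 18, 18]
Mean = 100/6 = 50/3
Median = 35/2
Freq: {15: 1, 18: 3, 17: 1, 14: 1}
Mode: [18]

Mean=50/3, Median=35/2, Mode=18


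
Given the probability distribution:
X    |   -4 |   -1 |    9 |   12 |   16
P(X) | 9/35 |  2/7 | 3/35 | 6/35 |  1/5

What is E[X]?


E[X] = Σ x·P(X=x)
= (-4)×(9/35) + (-1)×(2/7) + (9)×(3/35) + (12)×(6/35) + (16)×(1/5)
= 33/7

E[X] = 33/7


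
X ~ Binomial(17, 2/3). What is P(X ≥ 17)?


P(X ≥ 17) = Σ P(X=i) for i=17..17
P(X=17) = 131072/129140163
Sum = 131072/129140163

P(X ≥ 17) = 131072/129140163 ≈ 0.10%


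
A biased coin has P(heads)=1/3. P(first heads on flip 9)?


Geometric: P(X=9) = (1-p)^(k-1)×p = (2/3)^8×1/3 = 256/19683

P(X=9) = 256/19683 ≈ 1.30%


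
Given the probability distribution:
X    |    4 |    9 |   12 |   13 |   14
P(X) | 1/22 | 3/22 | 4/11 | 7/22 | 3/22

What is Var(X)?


E[X] = 130/11
E[X²] = 1591/11
Var(X) = E[X²] - (E[X])² = 1591/11 - 16900/121 = 601/121

Var(X) = 601/121 ≈ 4.9669


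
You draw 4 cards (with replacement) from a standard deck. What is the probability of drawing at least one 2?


P(not a 2) = 48/52 = 12/13
P(none in 4 draws) = (12/13)^4 = 20736/28561
P(≥1 2) = 1 - 20736/28561 = 7825/28561

P = 7825/28561 ≈ 27.40%


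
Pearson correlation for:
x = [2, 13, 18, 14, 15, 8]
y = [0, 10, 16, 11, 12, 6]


n=6, Σx=70, Σy=55, Σxy=800, Σx²=982, Σy²=657
r = (6×800 - 70×55)/√((6×982 - 70²)(6×657 - 55²))
= 950/√(992×917) = 950/√909664 ≈ 950/953.7631 ≈ 0.9961

r ≈ 0.9961


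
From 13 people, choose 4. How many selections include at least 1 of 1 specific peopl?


Complement: C(13,4) - C(12,4) = 715 - 495 = 220

220


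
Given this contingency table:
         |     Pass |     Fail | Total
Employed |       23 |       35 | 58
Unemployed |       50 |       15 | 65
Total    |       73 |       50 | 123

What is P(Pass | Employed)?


P(Pass | Employed) = 23/(23+35) = 23/58

P(Pass|Employed) = 23/58 ≈ 39.66%


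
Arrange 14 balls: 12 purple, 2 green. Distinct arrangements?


14!/(12!×2!) = 91

91


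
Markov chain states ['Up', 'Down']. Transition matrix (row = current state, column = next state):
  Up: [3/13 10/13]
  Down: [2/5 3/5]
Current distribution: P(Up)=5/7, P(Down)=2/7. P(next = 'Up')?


P(next=Up) = Σᵢ P(now=i)×P(i→Up)
= 5/7×3/13 + 2/7×2/5
= 15/91 + 4/35 = 127/455

P = 127/455 ≈ 0.2791


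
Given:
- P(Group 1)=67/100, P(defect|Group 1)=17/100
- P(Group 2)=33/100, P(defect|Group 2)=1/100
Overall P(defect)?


P(B) = Σ P(B|Aᵢ)×P(Aᵢ)
  17/100×67/100 = 1139/10000
  1/100×33/100 = 33/10000
Sum = 293/2500

P(defect) = 293/2500 ≈ 11.72%


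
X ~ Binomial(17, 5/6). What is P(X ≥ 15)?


P(X ≥ 15) = Σ P(X=i) for i=15..17
P(X=15) = 518798828125/2115832430592
P(X=16) = 2593994140625/16926659444736
P(X=17) = 762939453125/16926659444736
Sum = 1251220703125/2821109907456

P(X ≥ 15) = 1251220703125/2821109907456 ≈ 44.35%


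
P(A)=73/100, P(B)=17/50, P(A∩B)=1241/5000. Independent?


P(A)×P(B) = 1241/5000
P(A∩B) = 1241/5000
Equal ✓ → Independent

Yes, independent


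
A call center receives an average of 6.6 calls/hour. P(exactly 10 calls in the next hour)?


Poisson(λ=6.6): P(X=10) = e^(-λ)×λ^k/k!
= e^(-6.6) × 6.6^10 / 10!
≈ 0.001360368038 × 156833688.091 / 3628800 ≈ 0.058794

P(X=10) ≈ 0.058794 ≈ 5.88%


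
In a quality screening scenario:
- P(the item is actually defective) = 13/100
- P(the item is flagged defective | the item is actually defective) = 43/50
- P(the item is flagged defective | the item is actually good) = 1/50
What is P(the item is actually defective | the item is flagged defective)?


Using Bayes' theorem:
P(A|B) = P(B|A)·P(A) / P(B)

P(the item is flagged defective) = 43/50 × 13/100 + 1/50 × 87/100
= 559/5000 + 87/5000 = 323/2500

P(the item is actually defective|the item is flagged defective) = (559/5000) / (323/2500) = 559/646

P(the item is actually defective|the item is flagged defective) = 559/646 ≈ 86.53%


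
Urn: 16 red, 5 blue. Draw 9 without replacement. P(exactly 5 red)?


Hypergeometric: C(16,5)×C(5,4)/C(21,9)
= 4368×5/293930 = 24/323

P(X=5) = 24/323 ≈ 7.43%


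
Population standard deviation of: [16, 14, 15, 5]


Mean = 50/4 = 25/2
  (16-25/2)²=49/4
  (14-25/2)²=9/4
  (15-25/2)²=25/4
  (5-25/2)²=225/4
Σ(x-μ)² = 77
σ² = 77/4

σ = √(77/4) ≈ 4.3875


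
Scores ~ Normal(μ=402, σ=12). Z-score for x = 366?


z = (x - μ)/σ = (366 - 402)/12 = -3.0

z = -3.0


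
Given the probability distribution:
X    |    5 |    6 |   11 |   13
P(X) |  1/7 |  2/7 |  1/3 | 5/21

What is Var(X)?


E[X] = 193/21
E[X²] = 661/7
Var(X) = E[X²] - (E[X])² = 661/7 - 37249/441 = 4394/441

Var(X) = 4394/441 ≈ 9.9637


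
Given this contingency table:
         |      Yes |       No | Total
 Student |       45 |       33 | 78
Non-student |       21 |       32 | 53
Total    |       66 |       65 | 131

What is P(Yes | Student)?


P(Yes | Student) = 45/(45+33) = 45/78 = 15/26

P(Yes|Student) = 15/26 ≈ 57.69%


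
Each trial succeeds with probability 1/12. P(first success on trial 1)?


Geometric: P(X=1) = (1-p)^(k-1)×p = (11/12)^0×1/12 = 1/12

P(X=1) = 1/12 ≈ 8.33%


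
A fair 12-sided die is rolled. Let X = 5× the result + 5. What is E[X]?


E[die] = (1+12)/2 = 13/2
E[X] = 5×13/2 + 5 = 75/2

E[X] = 75/2


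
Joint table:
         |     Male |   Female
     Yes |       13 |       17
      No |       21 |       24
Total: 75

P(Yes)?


P(Yes) = (13+17)/75 = 30/75 = 2/5

P(Yes) = 2/5 ≈ 40.00%


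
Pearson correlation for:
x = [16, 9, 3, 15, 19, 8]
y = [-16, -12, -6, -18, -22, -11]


n=6, Σx=70, Σy=-85, Σxy=-1158, Σx²=996, Σy²=1365
r = (6×(-1158) - 70×(-85))/√((6×996 - 70²)(6×1365 - (-85)²))
= -998/√(1076×965) = -998/√1038340 ≈ -998/1018.9897 ≈ -0.9794

r ≈ -0.9794


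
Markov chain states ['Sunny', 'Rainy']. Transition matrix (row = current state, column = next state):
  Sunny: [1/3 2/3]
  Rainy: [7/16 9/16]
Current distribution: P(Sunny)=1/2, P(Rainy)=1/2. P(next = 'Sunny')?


P(next=Sunny) = Σᵢ P(now=i)×P(i→Sunny)
= 1/2×1/3 + 1/2×7/16
= 1/6 + 7/32 = 37/96

P = 37/96 ≈ 0.3854


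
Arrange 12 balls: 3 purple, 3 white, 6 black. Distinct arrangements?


12!/(3!×3!×6!) = 18480

18480


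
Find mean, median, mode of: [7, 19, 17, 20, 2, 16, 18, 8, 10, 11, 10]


Sorted: [2, 7, 8, 10, 10, 11, 16, 17, 18, 19, 20]
Mean = 138/11
Median = 11
Freq: {7: 1, 19: 1, 17: 1, 20: 1, 2: 1, 16: 1, 18: 1, 8: 1, 10: 2, 11: 1}
Mode: [10]

Mean=138/11, Median=11, Mode=10


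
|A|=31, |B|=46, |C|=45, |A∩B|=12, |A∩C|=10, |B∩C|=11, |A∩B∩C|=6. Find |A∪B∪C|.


|A∪B∪C| = 31+46+45-12-10-11+6 = 95

|A∪B∪C| = 95


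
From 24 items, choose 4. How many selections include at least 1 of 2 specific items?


Complement: C(24,4) - C(22,4) = 10626 - 7315 = 3311

3311


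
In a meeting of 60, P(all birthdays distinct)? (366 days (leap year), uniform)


P(all different) = Π(366-i)/366 for i=0..59
= (366/366)×(365/366)×...×(307/366)
= 0.005966

P ≈ 0.0060 ≈ 0.60%


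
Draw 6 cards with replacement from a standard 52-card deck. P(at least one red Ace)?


P(not a red Ace) = 50/52 = 25/26
P(none in 6 draws) = (25/26)^6 = 244140625/308915776
P(≥1 red Ace) = 1 - 244140625/308915776 = 64775151/308915776

P = 64775151/308915776 ≈ 20.97%


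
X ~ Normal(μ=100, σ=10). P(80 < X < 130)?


z₁=(80-100)/10=-2.0, z₂=(130-100)/10=3.0
P = Φ(3.0) - Φ(-2.0) = 0.998650 - 0.022750 = 0.975900 ≈ 0.9759

P(80 < X < 130) ≈ 0.9759


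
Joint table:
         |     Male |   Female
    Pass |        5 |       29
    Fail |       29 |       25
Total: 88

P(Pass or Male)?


P(Pass∨Male) = P(Pass) + P(Male) - P(Pass∧Male)
= (34 + 34 - 5)/88 = 63/88

P = 63/88 ≈ 71.59%


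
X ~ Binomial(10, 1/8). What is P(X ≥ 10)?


P(X ≥ 10) = Σ P(X=i) for i=10..10
P(X=10) = 1/1073741824
Sum = 1/1073741824

P(X ≥ 10) = 1/1073741824 ≈ 0.00%


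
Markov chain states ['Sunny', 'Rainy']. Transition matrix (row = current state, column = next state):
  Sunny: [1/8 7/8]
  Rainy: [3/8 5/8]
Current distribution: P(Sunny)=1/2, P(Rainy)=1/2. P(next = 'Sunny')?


P(next=Sunny) = Σᵢ P(now=i)×P(i→Sunny)
= 1/2×1/8 + 1/2×3/8
= 1/16 + 3/16 = 1/4

P = 1/4 ≈ 0.2500


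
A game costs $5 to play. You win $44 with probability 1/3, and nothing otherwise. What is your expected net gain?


E[gain] = (44-5)×1/3 + (-5)×2/3
= 13 - 10/3 = 29/3

Expected net gain = $29/3 ≈ $9.67


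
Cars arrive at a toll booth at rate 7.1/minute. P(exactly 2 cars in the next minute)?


Poisson(λ=7.1): P(X=2) = e^(-λ)×λ^k/k!
= e^(-7.1) × 7.1^2 / 2!
≈ 0.0008251049233 × 50.41 / 2 ≈ 0.020797

P(X=2) ≈ 0.020797 ≈ 2.08%


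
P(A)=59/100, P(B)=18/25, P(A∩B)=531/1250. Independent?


P(A)×P(B) = 531/1250
P(A∩B) = 531/1250
Equal ✓ → Independent

Yes, independent


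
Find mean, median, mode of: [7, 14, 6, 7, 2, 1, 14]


Sorted: [1, 2, 6, 7, 7, 14, 14]
Mean = 51/7
Median = 7
Freq: {7: 2, 14: 2, 6: 1, 2: 1, 1: 1}
Mode: [7, 14]

Mean=51/7, Median=7, Mode=[7, 14]


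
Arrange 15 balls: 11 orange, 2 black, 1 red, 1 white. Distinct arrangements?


15!/(11!×2!×1!×1!) = 16380

16380


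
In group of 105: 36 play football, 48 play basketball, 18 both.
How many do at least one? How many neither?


|A∪B| = 36+48-18 = 66
Neither = 105-66 = 39

At least one: 66; Neither: 39


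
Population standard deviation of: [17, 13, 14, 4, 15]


Mean = 63/5
  (17-63/5)²=484/25
  (13-63/5)²=4/25
  (14-63/5)²=49/25
  (4-63/5)²=1849/25
  (15-63/5)²=144/25
Σ(x-μ)² = 506/5
σ² = (506/5)/5 = 506/25

σ = √(506/25) ≈ 4.4989


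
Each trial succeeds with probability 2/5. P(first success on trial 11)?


Geometric: P(X=11) = (1-p)^(k-1)×p = (3/5)^10×2/5 = 118098/48828125

P(X=11) = 118098/48828125 ≈ 0.24%


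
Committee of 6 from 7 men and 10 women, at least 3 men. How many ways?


Count by #men:
  3M,3W: C(7,3)×C(10,3)=4200
  4M,2W: C(7,4)×C(10,2)=1575
  5M,1W: C(7,5)×C(10,1)=210
  6M,0W: C(7,6)×C(10,0)=7
Total = 5992

5992


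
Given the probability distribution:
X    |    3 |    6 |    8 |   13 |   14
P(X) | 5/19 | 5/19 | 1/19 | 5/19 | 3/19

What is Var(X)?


E[X] = 160/19
E[X²] = 1722/19
Var(X) = E[X²] - (E[X])² = 1722/19 - 25600/361 = 7118/361

Var(X) = 7118/361 ≈ 19.7175


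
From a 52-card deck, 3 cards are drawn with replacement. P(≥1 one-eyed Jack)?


P(not a one-eyed Jack) = 50/52 = 25/26
P(none in 3 draws) = (25/26)^3 = 15625/17576
P(≥1 one-eyed Jack) = 1 - 15625/17576 = 1951/17576

P = 1951/17576 ≈ 11.10%


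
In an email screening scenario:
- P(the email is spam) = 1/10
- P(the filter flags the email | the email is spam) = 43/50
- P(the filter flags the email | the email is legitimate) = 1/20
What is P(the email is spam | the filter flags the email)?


Using Bayes' theorem:
P(A|B) = P(B|A)·P(A) / P(B)

P(the filter flags the email) = 43/50 × 1/10 + 1/20 × 9/10
= 43/500 + 9/200 = 131/1000

P(the email is spam|the filter flags the email) = (43/500) / (131/1000) = 86/131

P(the email is spam|the filter flags the email) = 86/131 ≈ 65.65%


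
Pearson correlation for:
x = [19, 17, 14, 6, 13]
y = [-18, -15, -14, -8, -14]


n=5, Σx=69, Σy=-69, Σxy=-1023, Σx²=1051, Σy²=1005
r = (5×(-1023) - 69×(-69))/√((5×1051 - 69²)(5×1005 - (-69)²))
= -354/√(494×264) = -354/√130416 ≈ -354/361.1316 ≈ -0.9803

r ≈ -0.9803


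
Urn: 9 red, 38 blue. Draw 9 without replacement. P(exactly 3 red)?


Hypergeometric: C(9,3)×C(38,6)/C(47,9)
= 84×2760681/1362649145 = 21081564/123877195

P(X=3) = 21081564/123877195 ≈ 17.02%


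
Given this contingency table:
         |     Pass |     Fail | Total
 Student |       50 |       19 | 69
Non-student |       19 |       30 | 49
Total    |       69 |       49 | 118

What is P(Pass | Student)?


P(Pass | Student) = 50/(50+19) = 50/69

P(Pass|Student) = 50/69 ≈ 72.46%


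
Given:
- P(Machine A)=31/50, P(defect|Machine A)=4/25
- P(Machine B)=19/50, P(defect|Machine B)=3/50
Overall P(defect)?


P(B) = Σ P(B|Aᵢ)×P(Aᵢ)
  4/25×31/50 = 62/625
  3/50×19/50 = 57/2500
Sum = 61/500

P(defect) = 61/500 ≈ 12.20%


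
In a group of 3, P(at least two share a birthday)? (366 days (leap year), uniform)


P(all different) = Π(366-i)/366 for i=0..2
= 0.991818
P(match) = 1 - 0.991818 = 0.008182

P ≈ 0.0082 ≈ 0.82%


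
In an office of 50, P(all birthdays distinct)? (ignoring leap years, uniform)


P(all different) = Π(365-i)/365 for i=0..49
= (365/365)×(364/365)×...×(316/365)
= 0.029626

P ≈ 0.0296 ≈ 2.96%


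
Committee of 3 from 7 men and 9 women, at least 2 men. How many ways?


Count by #men:
  2M,1W: C(7,2)×C(9,1)=189
  3M,0W: C(7,3)×C(9,0)=35
Total = 224

224


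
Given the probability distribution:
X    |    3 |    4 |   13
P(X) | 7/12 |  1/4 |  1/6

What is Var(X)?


E[X] = 59/12
E[X²] = 449/12
Var(X) = E[X²] - (E[X])² = 449/12 - 3481/144 = 1907/144

Var(X) = 1907/144 ≈ 13.2431


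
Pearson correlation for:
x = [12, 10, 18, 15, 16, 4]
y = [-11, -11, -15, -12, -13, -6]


n=6, Σx=75, Σy=-68, Σxy=-924, Σx²=1065, Σy²=816
r = (6×(-924) - 75×(-68))/√((6×1065 - 75²)(6×816 - (-68)²))
= -444/√(765×272) = -444/√208080 ≈ -444/456.1579 ≈ -0.9733

r ≈ -0.9733


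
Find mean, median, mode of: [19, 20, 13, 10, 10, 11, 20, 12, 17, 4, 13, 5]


Sorted: [4, 5, 10, 10, 11, 12, 13, 13, 17, 19, 20, 20]
Mean = 154/12 = 77/6
Median = 25/2
Freq: {19: 1, 20: 2, 13: 2, 10: 2, 11: 1, 12: 1, 17: 1, 4: 1, 5: 1}
Mode: [10, 13, 20]

Mean=77/6, Median=25/2, Mode=[10, 13, 20]


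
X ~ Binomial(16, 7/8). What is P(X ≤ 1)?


P(X ≤ 1) = Σ P(X=i) for i=0..1
P(X=0) = 1/281474976710656
P(X=1) = 7/17592186044416
Sum = 113/281474976710656

P(X ≤ 1) = 113/281474976710656 ≈ 0.00%


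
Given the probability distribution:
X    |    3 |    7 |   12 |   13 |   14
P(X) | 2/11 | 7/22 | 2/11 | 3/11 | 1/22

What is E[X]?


E[X] = Σ x·P(X=x)
= (3)×(2/11) + (7)×(7/22) + (12)×(2/11) + (13)×(3/11) + (14)×(1/22)
= 201/22

E[X] = 201/22


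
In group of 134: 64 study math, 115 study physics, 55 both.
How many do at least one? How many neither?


|A∪B| = 64+115-55 = 124
Neither = 134-124 = 10

At least one: 124; Neither: 10


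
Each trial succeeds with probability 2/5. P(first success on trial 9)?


Geometric: P(X=9) = (1-p)^(k-1)×p = (3/5)^8×2/5 = 13122/1953125

P(X=9) = 13122/1953125 ≈ 0.67%


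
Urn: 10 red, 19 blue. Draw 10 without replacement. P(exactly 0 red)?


Hypergeometric: C(10,0)×C(19,10)/C(29,10)
= 1×92378/20030010 = 323/70035

P(X=0) = 323/70035 ≈ 0.46%


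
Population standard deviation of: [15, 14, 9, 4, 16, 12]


Mean = 70/6 = 35/3
  (15-35/3)²=100/9
  (14-35/3)²=49/9
  (9-35/3)²=64/9
  (4-35/3)²=529/9
  (16-35/3)²=169/9
  (12-35/3)²=1/9
Σ(x-μ)² = 304/3
σ² = (304/3)/6 = 152/9

σ = √(152/9) ≈ 4.1096


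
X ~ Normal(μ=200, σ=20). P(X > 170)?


z = (170-200)/20 = -1.5
P(X > 170) = 1 - P(Z ≤ -1.5) = 1 - 0.0668 = 0.9332

P(X > 170) ≈ 0.9332


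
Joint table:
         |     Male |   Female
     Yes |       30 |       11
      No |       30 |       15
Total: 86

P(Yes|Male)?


P(Yes|Male) = 30/(30+30) = 30/60 = 1/2

P = 1/2 ≈ 50.00%


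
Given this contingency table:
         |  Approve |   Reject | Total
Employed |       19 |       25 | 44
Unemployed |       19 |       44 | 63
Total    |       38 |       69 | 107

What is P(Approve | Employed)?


P(Approve | Employed) = 19/(19+25) = 19/44

P(Approve|Employed) = 19/44 ≈ 43.18%


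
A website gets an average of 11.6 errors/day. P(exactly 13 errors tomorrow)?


Poisson(λ=11.6): P(X=13) = e^(-λ)×λ^k/k!
= e^(-11.6) × 11.6^13 / 13!
≈ 9.166087736e-06 × 6.88579136852e+13 / 6227020800 ≈ 0.101358

P(X=13) ≈ 0.101358 ≈ 10.14%


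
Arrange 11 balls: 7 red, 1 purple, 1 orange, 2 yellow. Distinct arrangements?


11!/(7!×1!×1!×2!) = 3960

3960


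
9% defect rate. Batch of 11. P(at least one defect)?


P(all good) = (91/100)^11 = 3543686674874777831491/10000000000000000000000
P(≥1 defect) = 6456313325125222168509/10000000000000000000000

P = 6456313325125222168509/10000000000000000000000 ≈ 64.56%


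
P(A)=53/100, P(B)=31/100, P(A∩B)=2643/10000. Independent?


P(A)×P(B) = 1643/10000
P(A∩B) = 2643/10000
Not equal → NOT independent

No, not independent


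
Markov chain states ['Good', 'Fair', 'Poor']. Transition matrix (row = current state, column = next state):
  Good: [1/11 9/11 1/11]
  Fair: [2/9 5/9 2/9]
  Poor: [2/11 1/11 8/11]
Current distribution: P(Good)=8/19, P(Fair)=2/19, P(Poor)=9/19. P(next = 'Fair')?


P(next=Fair) = Σᵢ P(now=i)×P(i→Fair)
= 8/19×9/11 + 2/19×5/9 + 9/19×1/11
= 72/209 + 10/171 + 9/209 = 839/1881

P = 839/1881 ≈ 0.4460


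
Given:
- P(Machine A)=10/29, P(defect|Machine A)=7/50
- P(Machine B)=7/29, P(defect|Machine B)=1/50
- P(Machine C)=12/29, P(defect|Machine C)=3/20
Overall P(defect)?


P(B) = Σ P(B|Aᵢ)×P(Aᵢ)
  7/50×10/29 = 7/145
  1/50×7/29 = 7/1450
  3/20×12/29 = 9/145
Sum = 167/1450

P(defect) = 167/1450 ≈ 11.52%
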